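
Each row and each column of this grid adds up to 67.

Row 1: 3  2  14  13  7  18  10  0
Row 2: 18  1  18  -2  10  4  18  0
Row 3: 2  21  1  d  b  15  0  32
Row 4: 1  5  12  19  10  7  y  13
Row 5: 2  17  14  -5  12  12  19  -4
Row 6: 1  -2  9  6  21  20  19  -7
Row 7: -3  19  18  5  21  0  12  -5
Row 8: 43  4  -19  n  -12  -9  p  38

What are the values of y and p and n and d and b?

Column 5: 7 + 10 + 10 + 12 + 21 + 21 − 12 = 69, so its missing entry is 67 − 69 = -2.
Row 3: 2 + 21 + 1 − 2 + 15 + 0 + 32 = 69, so its missing entry is 67 − 69 = -2.
Column 4: 13 − 2 − 2 + 19 − 5 + 6 + 5 = 34, so its missing entry is 67 − 34 = 33.
Row 8: 43 + 4 − 19 + 33 − 12 − 9 + 38 = 78, so its missing entry is 67 − 78 = -11.
Row 4: 1 + 5 + 12 + 19 + 10 + 7 + 13 = 67, so its missing entry is 67 − 67 = 0.

y = 0, p = -11, n = 33, d = -2, b = -2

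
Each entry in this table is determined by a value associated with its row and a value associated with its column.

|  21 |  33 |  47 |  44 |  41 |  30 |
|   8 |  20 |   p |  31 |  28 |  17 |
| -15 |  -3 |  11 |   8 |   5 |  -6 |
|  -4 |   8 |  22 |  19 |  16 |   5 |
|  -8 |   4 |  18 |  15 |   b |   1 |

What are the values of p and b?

p = 34, b = 12

The difference between any two rows is the same in every column — this is an addition table with the headers hidden.
Row 2 minus row 1 is 31 − 44 = -13, so its entry in column 3 is 47 + (-13) = 34.
Row 5 minus row 1 is 15 − 44 = -29, so its entry in column 5 is 41 + (-29) = 12.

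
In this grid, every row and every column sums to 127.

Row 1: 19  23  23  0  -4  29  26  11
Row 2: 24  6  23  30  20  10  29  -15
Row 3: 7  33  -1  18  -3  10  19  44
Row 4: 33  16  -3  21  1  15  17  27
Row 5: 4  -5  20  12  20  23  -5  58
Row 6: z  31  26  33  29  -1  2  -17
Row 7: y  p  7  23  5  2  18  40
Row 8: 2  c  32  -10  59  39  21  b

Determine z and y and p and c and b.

z = 24, y = 14, p = 18, c = 5, b = -21

The known cells in column 8 total 148, leaving 127 − 148 = -21 for the blank.
The known cells in row 8 total 122, leaving 127 − 122 = 5 for the blank.
The known cells in column 2 total 109, leaving 127 − 109 = 18 for the blank.
The known cells in row 6 total 103, leaving 127 − 103 = 24 for the blank.
The known cells in row 7 total 113, leaving 127 − 113 = 14 for the blank.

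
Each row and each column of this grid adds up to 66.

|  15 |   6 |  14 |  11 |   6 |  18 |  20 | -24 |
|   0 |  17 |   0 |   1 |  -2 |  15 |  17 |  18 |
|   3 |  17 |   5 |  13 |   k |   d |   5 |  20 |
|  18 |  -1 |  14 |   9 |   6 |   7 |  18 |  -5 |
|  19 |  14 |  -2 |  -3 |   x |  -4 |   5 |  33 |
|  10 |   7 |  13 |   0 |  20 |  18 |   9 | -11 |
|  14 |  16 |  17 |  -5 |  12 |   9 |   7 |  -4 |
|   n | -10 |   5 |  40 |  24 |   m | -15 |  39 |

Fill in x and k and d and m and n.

x = 4, k = -4, d = 7, m = -4, n = -13

Row 5 has 19 + 14 − 2 − 3 − 4 + 5 + 33 = 62; the blank must be 66 − 62 = 4.
Column 5 has 6 − 2 + 6 + 4 + 20 + 12 + 24 = 70; the blank must be 66 − 70 = -4.
Column 1 has 15 + 0 + 3 + 18 + 19 + 10 + 14 = 79; the blank must be 66 − 79 = -13.
Row 8 has -13 − 10 + 5 + 40 + 24 − 15 + 39 = 70; the blank must be 66 − 70 = -4.
Row 3 has 3 + 17 + 5 + 13 − 4 + 5 + 20 = 59; the blank must be 66 − 59 = 7.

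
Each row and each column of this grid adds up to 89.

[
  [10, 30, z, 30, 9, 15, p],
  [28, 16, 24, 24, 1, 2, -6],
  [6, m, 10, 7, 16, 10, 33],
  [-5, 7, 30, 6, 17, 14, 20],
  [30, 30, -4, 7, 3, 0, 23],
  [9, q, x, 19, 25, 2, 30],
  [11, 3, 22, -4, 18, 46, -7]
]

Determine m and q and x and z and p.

The known cells in row 3 total 82, leaving 89 − 82 = 7 for the blank.
The known cells in column 2 total 93, leaving 89 − 93 = -4 for the blank.
The known cells in column 7 total 93, leaving 89 − 93 = -4 for the blank.
The known cells in row 1 total 90, leaving 89 − 90 = -1 for the blank.
The known cells in row 6 total 81, leaving 89 − 81 = 8 for the blank.

m = 7, q = -4, x = 8, z = -1, p = -4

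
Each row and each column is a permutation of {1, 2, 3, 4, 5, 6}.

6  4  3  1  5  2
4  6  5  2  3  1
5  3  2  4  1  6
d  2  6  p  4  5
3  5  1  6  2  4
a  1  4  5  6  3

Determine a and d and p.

a = 2, d = 1, p = 3

Cell (4,4): column 4 already has {1, 2, 4, 5, 6} → 3.
For row 6, column 1: row 6 already has {1, 3, 4, 5, 6}; that leaves 2.
At (row 4, col 1): row 4 already has {2, 3, 4, 5, 6}, so the value is 1.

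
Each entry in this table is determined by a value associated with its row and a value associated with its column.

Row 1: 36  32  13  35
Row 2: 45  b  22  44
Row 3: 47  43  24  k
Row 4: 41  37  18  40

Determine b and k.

b = 41, k = 46

The difference between any two rows is the same in every column — this is an addition table with the headers hidden.
Row 2 minus row 1 is 45 − 36 = 9, so its entry in column 2 is 32 + 9 = 41.
Row 3 minus row 1 is 47 − 36 = 11, so its entry in column 4 is 35 + 11 = 46.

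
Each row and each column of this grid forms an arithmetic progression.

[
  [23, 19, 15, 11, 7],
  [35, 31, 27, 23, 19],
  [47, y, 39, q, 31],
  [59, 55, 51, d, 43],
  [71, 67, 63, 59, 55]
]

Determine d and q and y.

d = 47, q = 35, y = 43

Along each row the entries change by -4 per step; down each column they change by 12.
Row 4: from 59 at column 1, stepping by -4 to column 4 gives 47.
Row 3: from 47 at column 1, stepping by -4 to column 4 gives 35.
Row 3: from 47 at column 1, stepping by -4 to column 2 gives 43.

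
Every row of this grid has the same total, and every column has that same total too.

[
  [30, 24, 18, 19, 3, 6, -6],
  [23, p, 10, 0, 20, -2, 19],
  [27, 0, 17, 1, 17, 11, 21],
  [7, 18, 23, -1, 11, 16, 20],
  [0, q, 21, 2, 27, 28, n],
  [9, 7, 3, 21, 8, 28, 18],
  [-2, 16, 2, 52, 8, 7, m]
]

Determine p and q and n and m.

Rows 1 and 3 both sum to 94, so that's the common total.
Row 7 has -2 + 16 + 2 + 52 + 8 + 7 = 83; the blank must be 94 − 83 = 11.
Row 2 has 23 + 10 + 0 + 20 − 2 + 19 = 70; the blank must be 94 − 70 = 24.
Column 7 has -6 + 19 + 21 + 20 + 18 + 11 = 83; the blank must be 94 − 83 = 11.
Row 5 has 0 + 21 + 2 + 27 + 28 + 11 = 89; the blank must be 94 − 89 = 5.

p = 24, q = 5, n = 11, m = 11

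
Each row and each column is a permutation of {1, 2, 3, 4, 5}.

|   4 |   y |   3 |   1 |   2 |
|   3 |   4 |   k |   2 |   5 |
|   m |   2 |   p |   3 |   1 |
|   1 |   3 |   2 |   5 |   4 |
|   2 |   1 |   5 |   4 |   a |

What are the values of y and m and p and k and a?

y = 5, m = 5, p = 4, k = 1, a = 3

At (row 5, col 5): row 5 already has {1, 2, 4, 5}, so the value is 3.
For row 1, column 2: row 1 already has {1, 2, 3, 4}; that leaves 5.
At (row 2, col 3): row 2 already has {2, 3, 4, 5}, so the value is 1.
Cell (3,1): column 1 already has {1, 2, 3, 4} → 5.
At (row 3, col 3): row 3 already has {1, 2, 3, 5}, so the value is 4.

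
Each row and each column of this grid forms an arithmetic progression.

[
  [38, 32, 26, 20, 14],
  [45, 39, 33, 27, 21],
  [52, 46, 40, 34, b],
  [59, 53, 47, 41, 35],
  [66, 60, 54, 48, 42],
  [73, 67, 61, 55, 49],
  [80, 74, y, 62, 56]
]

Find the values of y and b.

Along each row the entries change by -6 per step; down each column they change by 7.
Row 7: from 80 at column 1, stepping by -6 to column 3 gives 68.
Row 3: from 52 at column 1, stepping by -6 to column 5 gives 28.

y = 68, b = 28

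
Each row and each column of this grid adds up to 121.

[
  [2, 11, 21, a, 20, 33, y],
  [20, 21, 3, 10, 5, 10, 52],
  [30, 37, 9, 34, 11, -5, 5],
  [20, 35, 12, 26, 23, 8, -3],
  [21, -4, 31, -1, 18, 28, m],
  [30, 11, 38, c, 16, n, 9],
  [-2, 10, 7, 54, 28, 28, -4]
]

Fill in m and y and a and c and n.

m = 28, y = 34, a = 0, c = -2, n = 19

Column 6: 33 + 10 − 5 + 8 + 28 + 28 = 102, so its missing entry is 121 − 102 = 19.
Row 5: 21 − 4 + 31 − 1 + 18 + 28 = 93, so its missing entry is 121 − 93 = 28.
Column 7: 52 + 5 − 3 + 28 + 9 − 4 = 87, so its missing entry is 121 − 87 = 34.
Row 1: 2 + 11 + 21 + 20 + 33 + 34 = 121, so its missing entry is 121 − 121 = 0.
Row 6: 30 + 11 + 38 + 16 + 19 + 9 = 123, so its missing entry is 121 − 123 = -2.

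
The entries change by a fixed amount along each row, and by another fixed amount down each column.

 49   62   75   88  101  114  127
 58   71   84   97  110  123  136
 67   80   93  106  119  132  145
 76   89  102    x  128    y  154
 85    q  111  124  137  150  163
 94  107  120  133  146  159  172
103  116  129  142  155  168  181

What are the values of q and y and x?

Along each row the entries change by 13 per step; down each column they change by 9.
Row 5: from 85 at column 1, stepping by 13 to column 2 gives 98.
Row 4: from 76 at column 1, stepping by 13 to column 6 gives 141.
Row 4: from 76 at column 1, stepping by 13 to column 4 gives 115.

q = 98, y = 141, x = 115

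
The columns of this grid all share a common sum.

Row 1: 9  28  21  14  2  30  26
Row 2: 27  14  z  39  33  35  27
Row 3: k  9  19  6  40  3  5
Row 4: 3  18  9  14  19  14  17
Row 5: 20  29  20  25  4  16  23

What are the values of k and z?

The complete columns each total 98.
Column 1 is missing 98 − 59 = 39 (since 9 + 27 + 3 + 20 = 59).
Column 3 is missing 98 − 69 = 29 (since 21 + 19 + 9 + 20 = 69).

k = 39, z = 29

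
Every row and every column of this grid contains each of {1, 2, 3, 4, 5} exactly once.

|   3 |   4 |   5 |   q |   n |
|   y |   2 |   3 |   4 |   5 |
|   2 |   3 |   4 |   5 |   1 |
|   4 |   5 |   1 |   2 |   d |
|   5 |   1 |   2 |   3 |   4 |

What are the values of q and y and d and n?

At (row 2, col 1): row 2 already has {2, 3, 4, 5}, so the value is 1.
For row 1, column 4: column 4 already has {2, 3, 4, 5}; that leaves 1.
At (row 1, col 5): row 1 already has {1, 3, 4, 5}, so the value is 2.
For row 4, column 5: row 4 already has {1, 2, 4, 5}; that leaves 3.

q = 1, y = 1, d = 3, n = 2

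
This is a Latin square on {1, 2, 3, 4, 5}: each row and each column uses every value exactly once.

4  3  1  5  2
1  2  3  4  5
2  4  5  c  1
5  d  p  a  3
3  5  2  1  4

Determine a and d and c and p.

At (row 3, col 4): row 3 already has {1, 2, 4, 5}, so the value is 3.
Cell (4,3): column 3 already has {1, 2, 3, 5} → 4.
For row 4, column 4: column 4 already has {1, 3, 4, 5}; that leaves 2.
At (row 4, col 2): row 4 already has {2, 3, 4, 5}, so the value is 1.

a = 2, d = 1, c = 3, p = 4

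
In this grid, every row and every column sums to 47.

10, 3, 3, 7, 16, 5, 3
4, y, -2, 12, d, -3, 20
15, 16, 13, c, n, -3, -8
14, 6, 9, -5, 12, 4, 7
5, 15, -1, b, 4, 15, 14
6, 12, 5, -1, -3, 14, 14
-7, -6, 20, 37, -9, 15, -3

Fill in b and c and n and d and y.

The known cells in row 5 total 52, leaving 47 − 52 = -5 for the blank.
The known cells in column 2 total 46, leaving 47 − 46 = 1 for the blank.
The known cells in row 2 total 32, leaving 47 − 32 = 15 for the blank.
The known cells in column 5 total 35, leaving 47 − 35 = 12 for the blank.
The known cells in row 3 total 45, leaving 47 − 45 = 2 for the blank.

b = -5, c = 2, n = 12, d = 15, y = 1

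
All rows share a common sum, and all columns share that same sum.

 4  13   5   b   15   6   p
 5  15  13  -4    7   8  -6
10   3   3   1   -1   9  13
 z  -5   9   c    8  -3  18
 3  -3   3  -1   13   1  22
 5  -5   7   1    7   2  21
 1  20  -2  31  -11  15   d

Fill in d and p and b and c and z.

d = -16, p = -14, b = 9, c = 1, z = 10

Rows 2 and 3 both sum to 38, so that's the common total.
Column 1 has 4 + 5 + 10 + 3 + 5 + 1 = 28; the blank must be 38 − 28 = 10.
Row 4 has 10 − 5 + 9 + 8 − 3 + 18 = 37; the blank must be 38 − 37 = 1.
Column 4 has -4 + 1 + 1 − 1 + 1 + 31 = 29; the blank must be 38 − 29 = 9.
Row 1 has 4 + 13 + 5 + 9 + 15 + 6 = 52; the blank must be 38 − 52 = -14.
Row 7 has 1 + 20 − 2 + 31 − 11 + 15 = 54; the blank must be 38 − 54 = -16.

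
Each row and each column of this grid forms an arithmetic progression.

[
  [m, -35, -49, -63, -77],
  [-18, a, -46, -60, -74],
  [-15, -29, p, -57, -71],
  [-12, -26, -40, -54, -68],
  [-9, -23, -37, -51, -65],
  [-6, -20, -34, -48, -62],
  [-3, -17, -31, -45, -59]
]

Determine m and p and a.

Along each row the entries change by -14 per step; down each column they change by 3.
Row 1: from -35 at column 2, stepping by -14 to column 1 gives -21.
Row 3: from -15 at column 1, stepping by -14 to column 3 gives -43.
Row 2: from -18 at column 1, stepping by -14 to column 2 gives -32.

m = -21, p = -43, a = -32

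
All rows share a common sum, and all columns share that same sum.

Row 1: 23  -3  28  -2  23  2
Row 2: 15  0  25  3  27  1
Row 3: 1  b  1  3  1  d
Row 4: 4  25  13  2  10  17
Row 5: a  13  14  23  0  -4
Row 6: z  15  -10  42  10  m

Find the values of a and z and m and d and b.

Rows 1 and 2 both sum to 71, so that's the common total.
Row 5: 13 + 14 + 23 + 0 − 4 = 46, so its missing entry is 71 − 46 = 25.
Column 2: -3 + 0 + 25 + 13 + 15 = 50, so its missing entry is 71 − 50 = 21.
Column 1: 23 + 15 + 1 + 4 + 25 = 68, so its missing entry is 71 − 68 = 3.
Row 6: 3 + 15 − 10 + 42 + 10 = 60, so its missing entry is 71 − 60 = 11.
Row 3: 1 + 21 + 1 + 3 + 1 = 27, so its missing entry is 71 − 27 = 44.

a = 25, z = 3, m = 11, d = 44, b = 21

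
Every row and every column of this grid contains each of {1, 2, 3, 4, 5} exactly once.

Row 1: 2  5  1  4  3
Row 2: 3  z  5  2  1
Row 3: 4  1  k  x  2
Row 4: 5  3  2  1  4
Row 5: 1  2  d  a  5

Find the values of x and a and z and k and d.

x = 5, a = 3, z = 4, k = 3, d = 4

For row 2, column 2: row 2 already has {1, 2, 3, 5}; that leaves 4.
At (row 5, col 4): row 5 is missing {3, 4} and column 4 is missing {3, 5}, so the value is 3.
Cell (5,3): row 5 already has {1, 2, 3, 5} → 4.
At (row 3, col 4): column 4 already has {1, 2, 3, 4}, so the value is 5.
For row 3, column 3: row 3 already has {1, 2, 4, 5}; that leaves 3.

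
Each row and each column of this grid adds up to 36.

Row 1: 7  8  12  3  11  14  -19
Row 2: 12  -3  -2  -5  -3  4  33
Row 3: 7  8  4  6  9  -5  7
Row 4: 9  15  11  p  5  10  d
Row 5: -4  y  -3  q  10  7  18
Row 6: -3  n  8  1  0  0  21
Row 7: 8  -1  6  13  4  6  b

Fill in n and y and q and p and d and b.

n = 9, y = 0, q = 8, p = 10, d = -24, b = 0

Row 6: -3 + 8 + 1 + 0 + 0 + 21 = 27, so its missing entry is 36 − 27 = 9.
Row 7: 8 − 1 + 6 + 13 + 4 + 6 = 36, so its missing entry is 36 − 36 = 0.
Column 7: -19 + 33 + 7 + 18 + 21 + 0 = 60, so its missing entry is 36 − 60 = -24.
Row 4: 9 + 15 + 11 + 5 + 10 − 24 = 26, so its missing entry is 36 − 26 = 10.
Column 4: 3 − 5 + 6 + 10 + 1 + 13 = 28, so its missing entry is 36 − 28 = 8.
Row 5: -4 − 3 + 8 + 10 + 7 + 18 = 36, so its missing entry is 36 − 36 = 0.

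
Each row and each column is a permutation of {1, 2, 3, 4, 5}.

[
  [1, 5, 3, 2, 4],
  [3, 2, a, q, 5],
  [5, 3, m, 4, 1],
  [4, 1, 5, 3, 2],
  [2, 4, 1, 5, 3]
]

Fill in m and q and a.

For row 2, column 4: column 4 already has {2, 3, 4, 5}; that leaves 1.
For row 2, column 3: row 2 already has {1, 2, 3, 5}; that leaves 4.
Cell (3,3): row 3 already has {1, 3, 4, 5} → 2.

m = 2, q = 1, a = 4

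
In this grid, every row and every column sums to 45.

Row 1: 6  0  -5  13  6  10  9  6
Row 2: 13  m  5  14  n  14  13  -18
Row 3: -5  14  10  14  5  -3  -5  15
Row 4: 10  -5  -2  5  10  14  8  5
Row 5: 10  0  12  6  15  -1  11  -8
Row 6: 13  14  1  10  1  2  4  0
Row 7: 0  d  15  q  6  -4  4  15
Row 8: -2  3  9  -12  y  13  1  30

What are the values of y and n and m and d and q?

y = 3, n = -1, m = 5, d = 14, q = -5

Row 8: -2 + 3 + 9 − 12 + 13 + 1 + 30 = 42, so its missing entry is 45 − 42 = 3.
Column 5: 6 + 5 + 10 + 15 + 1 + 6 + 3 = 46, so its missing entry is 45 − 46 = -1.
Row 2: 13 + 5 + 14 − 1 + 14 + 13 − 18 = 40, so its missing entry is 45 − 40 = 5.
Column 2: 0 + 5 + 14 − 5 + 0 + 14 + 3 = 31, so its missing entry is 45 − 31 = 14.
Row 7: 0 + 14 + 15 + 6 − 4 + 4 + 15 = 50, so its missing entry is 45 − 50 = -5.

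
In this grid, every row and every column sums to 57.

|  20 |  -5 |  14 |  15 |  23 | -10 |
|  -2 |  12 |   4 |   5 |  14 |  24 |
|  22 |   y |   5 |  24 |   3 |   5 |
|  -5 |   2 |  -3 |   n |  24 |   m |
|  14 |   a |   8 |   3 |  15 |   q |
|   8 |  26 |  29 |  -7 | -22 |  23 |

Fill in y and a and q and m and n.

The known cells in row 3 total 59, leaving 57 − 59 = -2 for the blank.
The known cells in column 4 total 40, leaving 57 − 40 = 17 for the blank.
The known cells in column 2 total 33, leaving 57 − 33 = 24 for the blank.
The known cells in row 5 total 64, leaving 57 − 64 = -7 for the blank.
The known cells in row 4 total 35, leaving 57 − 35 = 22 for the blank.

y = -2, a = 24, q = -7, m = 22, n = 17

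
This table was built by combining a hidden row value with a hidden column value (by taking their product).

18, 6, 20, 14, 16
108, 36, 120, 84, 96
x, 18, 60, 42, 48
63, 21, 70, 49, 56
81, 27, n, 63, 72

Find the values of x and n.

Each row is a constant multiple of every other row — this is a multiplication table with the headers hidden.
Row 3 is 18/6 = 3/1 times row 1, so its entry in column 1 is 18 × 3/1 = 54.
Row 5 is 27/6 = 9/2 times row 1, so its entry in column 3 is 20 × 9/2 = 90.

x = 54, n = 90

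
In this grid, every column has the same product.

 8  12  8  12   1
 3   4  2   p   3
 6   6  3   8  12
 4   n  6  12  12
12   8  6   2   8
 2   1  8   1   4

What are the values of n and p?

Columns 1 and 3 each multiply to 13824, so every column has product 13824.
Column 2: 12×4×6×8×1 = 2304, so the missing entry is 13824 ÷ 2304 = 6.
Column 4: 12×8×12×2×1 = 2304, so the missing entry is 13824 ÷ 2304 = 6.

n = 6, p = 6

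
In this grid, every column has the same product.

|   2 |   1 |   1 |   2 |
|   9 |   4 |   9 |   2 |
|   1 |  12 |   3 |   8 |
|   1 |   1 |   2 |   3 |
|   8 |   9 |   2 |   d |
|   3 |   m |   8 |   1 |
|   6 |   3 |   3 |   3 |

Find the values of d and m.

Columns 1 and 3 each multiply to 2592, so every column has product 2592.
Column 4: 2×2×8×3×1×3 = 288, so the missing entry is 2592 ÷ 288 = 9.
Column 2: 1×4×12×1×9×3 = 1296, so the missing entry is 2592 ÷ 1296 = 2.

d = 9, m = 2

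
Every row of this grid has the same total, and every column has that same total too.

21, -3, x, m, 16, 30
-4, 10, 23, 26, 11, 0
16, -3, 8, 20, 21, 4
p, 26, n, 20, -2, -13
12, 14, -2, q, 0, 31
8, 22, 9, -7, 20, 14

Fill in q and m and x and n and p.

q = 11, m = -4, x = 6, n = 22, p = 13

Rows 2 and 3 both sum to 66, so that's the common total.
Row 5 has 12 + 14 − 2 + 0 + 31 = 55; the blank must be 66 − 55 = 11.
Column 4 has 26 + 20 + 20 + 11 − 7 = 70; the blank must be 66 − 70 = -4.
Column 1 has 21 − 4 + 16 + 12 + 8 = 53; the blank must be 66 − 53 = 13.
Row 1 has 21 − 3 − 4 + 16 + 30 = 60; the blank must be 66 − 60 = 6.
Row 4 has 13 + 26 + 20 − 2 − 13 = 44; the blank must be 66 − 44 = 22.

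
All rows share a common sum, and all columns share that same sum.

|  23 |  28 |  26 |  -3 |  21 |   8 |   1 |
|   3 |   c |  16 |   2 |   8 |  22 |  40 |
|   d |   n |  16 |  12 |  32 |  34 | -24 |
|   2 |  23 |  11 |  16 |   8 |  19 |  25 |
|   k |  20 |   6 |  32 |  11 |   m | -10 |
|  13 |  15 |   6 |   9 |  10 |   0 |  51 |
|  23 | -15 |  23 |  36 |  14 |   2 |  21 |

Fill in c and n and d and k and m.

Rows 1 and 4 both sum to 104, so that's the common total.
Row 2 has 3 + 16 + 2 + 8 + 22 + 40 = 91; the blank must be 104 − 91 = 13.
Column 2 has 28 + 13 + 23 + 20 + 15 − 15 = 84; the blank must be 104 − 84 = 20.
Row 3 has 20 + 16 + 12 + 32 + 34 − 24 = 90; the blank must be 104 − 90 = 14.
Column 1 has 23 + 3 + 14 + 2 + 13 + 23 = 78; the blank must be 104 − 78 = 26.
Row 5 has 26 + 20 + 6 + 32 + 11 − 10 = 85; the blank must be 104 − 85 = 19.

c = 13, n = 20, d = 14, k = 26, m = 19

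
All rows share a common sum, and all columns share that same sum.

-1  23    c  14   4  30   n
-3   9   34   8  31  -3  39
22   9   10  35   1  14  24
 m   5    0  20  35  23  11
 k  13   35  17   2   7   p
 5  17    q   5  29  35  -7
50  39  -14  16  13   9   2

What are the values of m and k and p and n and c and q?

m = 21, k = 21, p = 20, n = 26, c = 19, q = 31

Rows 2 and 3 both sum to 115, so that's the common total.
Row 4 has 5 + 0 + 20 + 35 + 23 + 11 = 94; the blank must be 115 − 94 = 21.
Column 1 has -1 − 3 + 22 + 21 + 5 + 50 = 94; the blank must be 115 − 94 = 21.
Row 5 has 21 + 13 + 35 + 17 + 2 + 7 = 95; the blank must be 115 − 95 = 20.
Column 7 has 39 + 24 + 11 + 20 − 7 + 2 = 89; the blank must be 115 − 89 = 26.
Row 1 has -1 + 23 + 14 + 4 + 30 + 26 = 96; the blank must be 115 − 96 = 19.
Row 6 has 5 + 17 + 5 + 29 + 35 − 7 = 84; the blank must be 115 − 84 = 31.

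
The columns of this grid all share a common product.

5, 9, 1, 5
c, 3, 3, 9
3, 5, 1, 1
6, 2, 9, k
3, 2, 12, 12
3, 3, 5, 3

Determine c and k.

c = 2, k = 1

Columns 2 and 3 each multiply to 1620, so every column has product 1620.
Column 1: 5×3×6×3×3 = 810, so the missing entry is 1620 ÷ 810 = 2.
Column 4: 5×9×1×12×3 = 1620, so the missing entry is 1620 ÷ 1620 = 1.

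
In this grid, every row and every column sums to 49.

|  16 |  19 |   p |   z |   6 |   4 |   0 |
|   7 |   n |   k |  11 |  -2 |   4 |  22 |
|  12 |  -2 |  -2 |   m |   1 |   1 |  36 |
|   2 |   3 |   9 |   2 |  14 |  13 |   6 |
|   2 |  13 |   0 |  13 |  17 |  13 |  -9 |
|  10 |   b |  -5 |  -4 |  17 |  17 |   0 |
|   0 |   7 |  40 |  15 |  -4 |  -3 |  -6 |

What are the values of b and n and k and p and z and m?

The known cells in row 6 total 35, leaving 49 − 35 = 14 for the blank.
The known cells in column 2 total 54, leaving 49 − 54 = -5 for the blank.
The known cells in row 2 total 37, leaving 49 − 37 = 12 for the blank.
The known cells in row 3 total 46, leaving 49 − 46 = 3 for the blank.
The known cells in column 4 total 40, leaving 49 − 40 = 9 for the blank.
The known cells in row 1 total 54, leaving 49 − 54 = -5 for the blank.

b = 14, n = -5, k = 12, p = -5, z = 9, m = 3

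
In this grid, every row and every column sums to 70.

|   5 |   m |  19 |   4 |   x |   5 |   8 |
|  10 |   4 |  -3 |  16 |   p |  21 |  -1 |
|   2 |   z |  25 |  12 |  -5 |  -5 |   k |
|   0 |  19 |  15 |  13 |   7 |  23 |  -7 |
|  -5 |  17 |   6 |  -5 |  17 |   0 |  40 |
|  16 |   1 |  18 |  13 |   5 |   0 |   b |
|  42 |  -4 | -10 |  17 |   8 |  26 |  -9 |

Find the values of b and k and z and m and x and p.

Row 2 has 10 + 4 − 3 + 16 + 21 − 1 = 47; the blank must be 70 − 47 = 23.
Column 5 has 23 − 5 + 7 + 17 + 5 + 8 = 55; the blank must be 70 − 55 = 15.
Row 1 has 5 + 19 + 4 + 15 + 5 + 8 = 56; the blank must be 70 − 56 = 14.
Column 2 has 14 + 4 + 19 + 17 + 1 − 4 = 51; the blank must be 70 − 51 = 19.
Row 3 has 2 + 19 + 25 + 12 − 5 − 5 = 48; the blank must be 70 − 48 = 22.
Row 6 has 16 + 1 + 18 + 13 + 5 + 0 = 53; the blank must be 70 − 53 = 17.

b = 17, k = 22, z = 19, m = 14, x = 15, p = 23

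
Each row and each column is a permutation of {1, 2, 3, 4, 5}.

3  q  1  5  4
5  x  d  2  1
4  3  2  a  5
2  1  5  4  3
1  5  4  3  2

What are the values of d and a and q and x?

For row 3, column 4: row 3 already has {2, 3, 4, 5}; that leaves 1.
For row 2, column 3: column 3 already has {1, 2, 4, 5}; that leaves 3.
Cell (2,2): row 2 already has {1, 2, 3, 5} → 4.
At (row 1, col 2): row 1 already has {1, 3, 4, 5}, so the value is 2.

d = 3, a = 1, q = 2, x = 4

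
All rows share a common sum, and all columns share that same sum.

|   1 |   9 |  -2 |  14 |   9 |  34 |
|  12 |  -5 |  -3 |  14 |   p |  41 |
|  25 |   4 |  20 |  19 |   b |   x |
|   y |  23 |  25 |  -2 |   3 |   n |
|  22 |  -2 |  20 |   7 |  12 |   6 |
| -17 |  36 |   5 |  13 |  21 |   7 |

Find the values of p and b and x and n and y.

p = 6, b = 14, x = -17, n = -6, y = 22

Rows 1 and 5 both sum to 65, so that's the common total.
The known cells in row 2 total 59, leaving 65 − 59 = 6 for the blank.
The known cells in column 5 total 51, leaving 65 − 51 = 14 for the blank.
The known cells in column 1 total 43, leaving 65 − 43 = 22 for the blank.
The known cells in row 3 total 82, leaving 65 − 82 = -17 for the blank.
The known cells in row 4 total 71, leaving 65 − 71 = -6 for the blank.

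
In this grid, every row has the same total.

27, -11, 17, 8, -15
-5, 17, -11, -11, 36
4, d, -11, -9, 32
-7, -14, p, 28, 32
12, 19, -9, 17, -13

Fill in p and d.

Row 2 sums to 26 and so does row 5; that's the common total.
In row 4 the known cells total 39, leaving 26 − 39 = -13.
In row 3 the known cells total 16, leaving 26 − 16 = 10.

p = -13, d = 10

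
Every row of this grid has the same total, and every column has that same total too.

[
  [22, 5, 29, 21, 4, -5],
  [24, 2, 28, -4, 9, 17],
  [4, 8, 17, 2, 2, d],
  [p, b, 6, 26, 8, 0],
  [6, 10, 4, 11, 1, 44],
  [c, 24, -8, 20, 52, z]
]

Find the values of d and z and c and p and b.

d = 43, z = -23, c = 11, p = 9, b = 27

Rows 1 and 2 both sum to 76, so that's the common total.
Column 2 has 5 + 2 + 8 + 10 + 24 = 49; the blank must be 76 − 49 = 27.
Row 4 has 27 + 6 + 26 + 8 + 0 = 67; the blank must be 76 − 67 = 9.
Column 1 has 22 + 24 + 4 + 9 + 6 = 65; the blank must be 76 − 65 = 11.
Row 6 has 11 + 24 − 8 + 20 + 52 = 99; the blank must be 76 − 99 = -23.
Row 3 has 4 + 8 + 17 + 2 + 2 = 33; the blank must be 76 − 33 = 43.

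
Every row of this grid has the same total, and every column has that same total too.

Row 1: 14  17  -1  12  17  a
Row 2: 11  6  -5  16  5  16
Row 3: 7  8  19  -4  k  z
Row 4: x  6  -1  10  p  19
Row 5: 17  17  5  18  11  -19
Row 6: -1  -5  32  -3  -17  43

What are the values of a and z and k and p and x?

Rows 2 and 5 both sum to 49, so that's the common total.
Column 1 has 14 + 11 + 7 + 17 − 1 = 48; the blank must be 49 − 48 = 1.
Row 4 has 1 + 6 − 1 + 10 + 19 = 35; the blank must be 49 − 35 = 14.
Column 5 has 17 + 5 + 14 + 11 − 17 = 30; the blank must be 49 − 30 = 19.
Row 1 has 14 + 17 − 1 + 12 + 17 = 59; the blank must be 49 − 59 = -10.
Row 3 has 7 + 8 + 19 − 4 + 19 = 49; the blank must be 49 − 49 = 0.

a = -10, z = 0, k = 19, p = 14, x = 1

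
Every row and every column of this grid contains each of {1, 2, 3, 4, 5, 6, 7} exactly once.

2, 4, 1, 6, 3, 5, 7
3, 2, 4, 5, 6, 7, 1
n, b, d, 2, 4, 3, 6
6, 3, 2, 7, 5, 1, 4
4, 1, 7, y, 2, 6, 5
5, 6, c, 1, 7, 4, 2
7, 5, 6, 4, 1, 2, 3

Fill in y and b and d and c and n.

y = 3, b = 7, d = 5, c = 3, n = 1

Cell (3,2): column 2 already has {1, 2, 3, 4, 5, 6} → 7.
For row 5, column 4: row 5 already has {1, 2, 4, 5, 6, 7}; that leaves 3.
Cell (3,1): column 1 already has {2, 3, 4, 5, 6, 7} → 1.
For row 3, column 3: row 3 already has {1, 2, 3, 4, 6, 7}; that leaves 5.
For row 6, column 3: row 6 already has {1, 2, 4, 5, 6, 7}; that leaves 3.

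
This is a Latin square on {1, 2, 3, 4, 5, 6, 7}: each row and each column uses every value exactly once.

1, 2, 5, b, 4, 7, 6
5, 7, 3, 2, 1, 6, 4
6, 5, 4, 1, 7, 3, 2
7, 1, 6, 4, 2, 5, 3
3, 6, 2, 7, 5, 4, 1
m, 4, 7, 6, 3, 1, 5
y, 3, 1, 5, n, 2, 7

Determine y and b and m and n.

For row 1, column 4: row 1 already has {1, 2, 4, 5, 6, 7}; that leaves 3.
Cell (6,1): row 6 already has {1, 3, 4, 5, 6, 7} → 2.
Cell (7,5): column 5 already has {1, 2, 3, 4, 5, 7} → 6.
At (row 7, col 1): row 7 already has {1, 2, 3, 5, 6, 7}, so the value is 4.

y = 4, b = 3, m = 2, n = 6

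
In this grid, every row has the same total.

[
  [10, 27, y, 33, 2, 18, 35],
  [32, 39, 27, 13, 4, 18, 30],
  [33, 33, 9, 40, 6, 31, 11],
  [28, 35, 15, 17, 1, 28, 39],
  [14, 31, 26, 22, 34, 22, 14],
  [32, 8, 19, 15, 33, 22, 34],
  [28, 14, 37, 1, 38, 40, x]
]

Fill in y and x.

y = 38, x = 5

Row 3 sums to 163 and so does row 6; that's the common total.
In row 1 the known cells total 125, leaving 163 − 125 = 38.
In row 7 the known cells total 158, leaving 163 − 158 = 5.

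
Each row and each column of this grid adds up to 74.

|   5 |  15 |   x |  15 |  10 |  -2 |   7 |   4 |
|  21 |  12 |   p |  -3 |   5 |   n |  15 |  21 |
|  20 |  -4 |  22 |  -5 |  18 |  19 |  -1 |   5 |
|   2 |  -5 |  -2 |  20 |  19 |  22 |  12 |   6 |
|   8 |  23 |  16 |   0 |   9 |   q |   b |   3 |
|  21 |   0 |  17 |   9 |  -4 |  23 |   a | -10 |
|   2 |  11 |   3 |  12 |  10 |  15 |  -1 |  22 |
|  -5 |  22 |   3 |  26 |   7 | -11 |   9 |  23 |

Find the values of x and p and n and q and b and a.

x = 20, p = -5, n = 8, q = 0, b = 15, a = 18

Row 1 has 5 + 15 + 15 + 10 − 2 + 7 + 4 = 54; the blank must be 74 − 54 = 20.
Column 3 has 20 + 22 − 2 + 16 + 17 + 3 + 3 = 79; the blank must be 74 − 79 = -5.
Row 2 has 21 + 12 − 5 − 3 + 5 + 15 + 21 = 66; the blank must be 74 − 66 = 8.
Column 6 has -2 + 8 + 19 + 22 + 23 + 15 − 11 = 74; the blank must be 74 − 74 = 0.
Row 5 has 8 + 23 + 16 + 0 + 9 + 0 + 3 = 59; the blank must be 74 − 59 = 15.
Row 6 has 21 + 0 + 17 + 9 − 4 + 23 − 10 = 56; the blank must be 74 − 56 = 18.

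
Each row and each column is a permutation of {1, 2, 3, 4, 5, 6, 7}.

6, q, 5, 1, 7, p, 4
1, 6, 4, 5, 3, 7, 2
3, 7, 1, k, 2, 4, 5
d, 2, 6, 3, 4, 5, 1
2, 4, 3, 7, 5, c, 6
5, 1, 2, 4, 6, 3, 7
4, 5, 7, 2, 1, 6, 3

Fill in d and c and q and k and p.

At (row 1, col 2): column 2 already has {1, 2, 4, 5, 6, 7}, so the value is 3.
Cell (4,1): row 4 already has {1, 2, 3, 4, 5, 6} → 7.
For row 3, column 4: row 3 already has {1, 2, 3, 4, 5, 7}; that leaves 6.
For row 5, column 6: row 5 already has {2, 3, 4, 5, 6, 7}; that leaves 1.
For row 1, column 6: row 1 already has {1, 3, 4, 5, 6, 7}; that leaves 2.

d = 7, c = 1, q = 3, k = 6, p = 2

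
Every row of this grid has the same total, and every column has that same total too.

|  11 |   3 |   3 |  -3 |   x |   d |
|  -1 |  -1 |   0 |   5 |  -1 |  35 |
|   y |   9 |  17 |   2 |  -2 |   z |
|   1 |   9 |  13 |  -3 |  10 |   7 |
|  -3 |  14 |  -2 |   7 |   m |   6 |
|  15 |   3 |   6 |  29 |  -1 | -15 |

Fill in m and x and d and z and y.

Rows 2 and 4 both sum to 37, so that's the common total.
The known cells in row 5 total 22, leaving 37 − 22 = 15 for the blank.
The known cells in column 5 total 21, leaving 37 − 21 = 16 for the blank.
The known cells in column 1 total 23, leaving 37 − 23 = 14 for the blank.
The known cells in row 1 total 30, leaving 37 − 30 = 7 for the blank.
The known cells in row 3 total 40, leaving 37 − 40 = -3 for the blank.

m = 15, x = 16, d = 7, z = -3, y = 14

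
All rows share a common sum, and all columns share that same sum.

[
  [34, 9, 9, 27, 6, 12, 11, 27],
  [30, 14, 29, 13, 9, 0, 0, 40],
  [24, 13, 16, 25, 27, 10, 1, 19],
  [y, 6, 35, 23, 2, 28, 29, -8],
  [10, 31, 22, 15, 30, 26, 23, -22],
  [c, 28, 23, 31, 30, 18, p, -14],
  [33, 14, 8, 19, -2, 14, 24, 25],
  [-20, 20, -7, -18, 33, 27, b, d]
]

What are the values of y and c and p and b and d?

y = 20, c = 4, p = 15, b = 32, d = 68

Rows 1 and 2 both sum to 135, so that's the common total.
The known cells in column 8 total 67, leaving 135 − 67 = 68 for the blank.
The known cells in row 4 total 115, leaving 135 − 115 = 20 for the blank.
The known cells in row 8 total 103, leaving 135 − 103 = 32 for the blank.
The known cells in column 1 total 131, leaving 135 − 131 = 4 for the blank.
The known cells in row 6 total 120, leaving 135 − 120 = 15 for the blank.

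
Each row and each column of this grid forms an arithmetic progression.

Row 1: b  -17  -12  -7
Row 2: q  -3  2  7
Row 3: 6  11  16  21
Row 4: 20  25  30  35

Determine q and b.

Along each row the entries change by 5 per step; down each column they change by 14.
Row 2: from -3 at column 2, stepping by 5 to column 1 gives -8.
Row 1: from -17 at column 2, stepping by 5 to column 1 gives -22.

q = -8, b = -22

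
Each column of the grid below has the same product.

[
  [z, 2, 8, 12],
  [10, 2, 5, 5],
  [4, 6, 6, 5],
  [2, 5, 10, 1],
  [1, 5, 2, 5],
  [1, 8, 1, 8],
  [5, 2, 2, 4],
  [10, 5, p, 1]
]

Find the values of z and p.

Columns 2 and 4 each multiply to 48000, so every column has product 48000.
Column 1: 10×4×2×1×1×5×10 = 4000, so the missing entry is 48000 ÷ 4000 = 12.
Column 3: 8×5×6×10×2×1×2 = 9600, so the missing entry is 48000 ÷ 9600 = 5.

z = 12, p = 5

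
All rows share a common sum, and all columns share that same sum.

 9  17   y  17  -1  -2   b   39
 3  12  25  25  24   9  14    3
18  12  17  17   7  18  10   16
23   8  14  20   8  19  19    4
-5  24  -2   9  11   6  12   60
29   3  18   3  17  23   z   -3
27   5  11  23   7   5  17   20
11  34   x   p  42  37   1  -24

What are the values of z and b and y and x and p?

z = 25, b = 17, y = 19, x = 13, p = 1

Rows 2 and 3 both sum to 115, so that's the common total.
The known cells in column 4 total 114, leaving 115 − 114 = 1 for the blank.
The known cells in row 6 total 90, leaving 115 − 90 = 25 for the blank.
The known cells in column 7 total 98, leaving 115 − 98 = 17 for the blank.
The known cells in row 1 total 96, leaving 115 − 96 = 19 for the blank.
The known cells in row 8 total 102, leaving 115 − 102 = 13 for the blank.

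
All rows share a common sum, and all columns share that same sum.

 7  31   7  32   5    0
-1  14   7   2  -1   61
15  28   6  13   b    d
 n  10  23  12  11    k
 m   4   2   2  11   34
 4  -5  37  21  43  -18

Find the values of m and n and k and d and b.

m = 29, n = 28, k = -2, d = 7, b = 13

Rows 1 and 2 both sum to 82, so that's the common total.
Column 5: 5 − 1 + 11 + 11 + 43 = 69, so its missing entry is 82 − 69 = 13.
Row 5: 4 + 2 + 2 + 11 + 34 = 53, so its missing entry is 82 − 53 = 29.
Column 1: 7 − 1 + 15 + 29 + 4 = 54, so its missing entry is 82 − 54 = 28.
Row 3: 15 + 28 + 6 + 13 + 13 = 75, so its missing entry is 82 − 75 = 7.
Row 4: 28 + 10 + 23 + 12 + 11 = 84, so its missing entry is 82 − 84 = -2.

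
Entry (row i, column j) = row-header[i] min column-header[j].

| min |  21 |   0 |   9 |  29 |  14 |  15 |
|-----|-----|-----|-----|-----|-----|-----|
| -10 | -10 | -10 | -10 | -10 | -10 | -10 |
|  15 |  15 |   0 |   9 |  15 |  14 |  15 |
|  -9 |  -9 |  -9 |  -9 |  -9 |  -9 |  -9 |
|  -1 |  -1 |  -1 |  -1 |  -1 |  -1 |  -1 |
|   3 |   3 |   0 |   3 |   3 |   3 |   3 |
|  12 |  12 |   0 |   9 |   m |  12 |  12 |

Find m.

12

min(12, 29) = 12.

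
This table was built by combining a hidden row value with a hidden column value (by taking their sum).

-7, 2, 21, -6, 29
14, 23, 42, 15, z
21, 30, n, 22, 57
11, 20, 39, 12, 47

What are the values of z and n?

The difference between any two rows is the same in every column — this is an addition table with the headers hidden.
Row 2 minus row 1 is 14 − (-7) = 21, so its entry in column 5 is 29 + 21 = 50.
Row 3 minus row 1 is 21 − (-7) = 28, so its entry in column 3 is 21 + 28 = 49.

z = 50, n = 49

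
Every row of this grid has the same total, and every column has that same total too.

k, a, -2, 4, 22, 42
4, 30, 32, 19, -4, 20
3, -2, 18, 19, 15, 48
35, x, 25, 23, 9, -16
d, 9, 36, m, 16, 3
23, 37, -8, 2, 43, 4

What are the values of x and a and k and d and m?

Rows 2 and 3 both sum to 101, so that's the common total.
The known cells in column 4 total 67, leaving 101 − 67 = 34 for the blank.
The known cells in row 5 total 98, leaving 101 − 98 = 3 for the blank.
The known cells in row 4 total 76, leaving 101 − 76 = 25 for the blank.
The known cells in column 2 total 99, leaving 101 − 99 = 2 for the blank.
The known cells in row 1 total 68, leaving 101 − 68 = 33 for the blank.

x = 25, a = 2, k = 33, d = 3, m = 34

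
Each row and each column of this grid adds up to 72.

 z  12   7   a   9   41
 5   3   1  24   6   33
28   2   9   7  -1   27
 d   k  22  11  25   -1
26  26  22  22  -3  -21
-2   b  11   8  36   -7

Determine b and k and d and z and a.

b = 26, k = 3, d = 12, z = 3, a = 0

Column 4 has 24 + 7 + 11 + 22 + 8 = 72; the blank must be 72 − 72 = 0.
Row 1 has 12 + 7 + 0 + 9 + 41 = 69; the blank must be 72 − 69 = 3.
Row 6 has -2 + 11 + 8 + 36 − 7 = 46; the blank must be 72 − 46 = 26.
Column 2 has 12 + 3 + 2 + 26 + 26 = 69; the blank must be 72 − 69 = 3.
Row 4 has 3 + 22 + 11 + 25 − 1 = 60; the blank must be 72 − 60 = 12.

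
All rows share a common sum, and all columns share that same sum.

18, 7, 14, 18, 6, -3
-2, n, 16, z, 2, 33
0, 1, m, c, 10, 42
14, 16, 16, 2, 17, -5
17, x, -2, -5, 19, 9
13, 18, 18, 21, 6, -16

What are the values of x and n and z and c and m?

Rows 1 and 4 both sum to 60, so that's the common total.
Row 5 has 17 − 2 − 5 + 19 + 9 = 38; the blank must be 60 − 38 = 22.
Column 2 has 7 + 1 + 16 + 22 + 18 = 64; the blank must be 60 − 64 = -4.
Column 3 has 14 + 16 + 16 − 2 + 18 = 62; the blank must be 60 − 62 = -2.
Row 3 has 0 + 1 − 2 + 10 + 42 = 51; the blank must be 60 − 51 = 9.
Row 2 has -2 − 4 + 16 + 2 + 33 = 45; the blank must be 60 − 45 = 15.

x = 22, n = -4, z = 15, c = 9, m = -2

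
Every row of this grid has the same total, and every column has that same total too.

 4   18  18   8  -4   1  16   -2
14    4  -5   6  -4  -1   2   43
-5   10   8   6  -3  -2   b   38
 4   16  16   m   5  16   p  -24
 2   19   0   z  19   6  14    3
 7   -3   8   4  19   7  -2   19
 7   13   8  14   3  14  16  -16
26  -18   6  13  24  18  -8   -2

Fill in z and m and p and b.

z = -4, m = 12, p = 14, b = 7

Rows 1 and 2 both sum to 59, so that's the common total.
Row 3: -5 + 10 + 8 + 6 − 3 − 2 + 38 = 52, so its missing entry is 59 − 52 = 7.
Column 7: 16 + 2 + 7 + 14 − 2 + 16 − 8 = 45, so its missing entry is 59 − 45 = 14.
Row 4: 4 + 16 + 16 + 5 + 16 + 14 − 24 = 47, so its missing entry is 59 − 47 = 12.
Row 5: 2 + 19 + 0 + 19 + 6 + 14 + 3 = 63, so its missing entry is 59 − 63 = -4.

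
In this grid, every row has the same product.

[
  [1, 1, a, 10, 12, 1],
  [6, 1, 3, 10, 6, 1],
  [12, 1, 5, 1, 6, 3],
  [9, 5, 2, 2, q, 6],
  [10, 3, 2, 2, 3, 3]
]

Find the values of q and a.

Rows 2 and 3 each multiply to 1080, so every row has product 1080.
Row 4: 9×5×2×2×6 = 1080, so the missing entry is 1080 ÷ 1080 = 1.
Row 1: 1×1×10×12×1 = 120, so the missing entry is 1080 ÷ 120 = 9.

q = 1, a = 9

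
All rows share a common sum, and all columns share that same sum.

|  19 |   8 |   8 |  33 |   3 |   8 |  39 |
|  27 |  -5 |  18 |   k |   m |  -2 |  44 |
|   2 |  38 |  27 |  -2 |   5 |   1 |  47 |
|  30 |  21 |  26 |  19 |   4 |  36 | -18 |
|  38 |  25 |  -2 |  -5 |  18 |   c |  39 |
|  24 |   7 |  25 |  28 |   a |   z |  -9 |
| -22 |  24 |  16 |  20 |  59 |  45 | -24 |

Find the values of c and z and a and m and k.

Rows 1 and 3 both sum to 118, so that's the common total.
Row 5 has 38 + 25 − 2 − 5 + 18 + 39 = 113; the blank must be 118 − 113 = 5.
Column 6 has 8 − 2 + 1 + 36 + 5 + 45 = 93; the blank must be 118 − 93 = 25.
Row 6 has 24 + 7 + 25 + 28 + 25 − 9 = 100; the blank must be 118 − 100 = 18.
Column 5 has 3 + 5 + 4 + 18 + 18 + 59 = 107; the blank must be 118 − 107 = 11.
Row 2 has 27 − 5 + 18 + 11 − 2 + 44 = 93; the blank must be 118 − 93 = 25.

c = 5, z = 25, a = 18, m = 11, k = 25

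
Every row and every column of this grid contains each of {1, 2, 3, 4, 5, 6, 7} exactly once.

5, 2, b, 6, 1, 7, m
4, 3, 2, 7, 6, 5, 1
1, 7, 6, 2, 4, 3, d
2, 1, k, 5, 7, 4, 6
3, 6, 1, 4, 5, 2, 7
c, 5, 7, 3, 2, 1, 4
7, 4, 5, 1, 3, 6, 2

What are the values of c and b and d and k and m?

Cell (6,1): row 6 already has {1, 2, 3, 4, 5, 7} → 6.
For row 3, column 7: row 3 already has {1, 2, 3, 4, 6, 7}; that leaves 5.
For row 1, column 7: column 7 already has {1, 2, 4, 5, 6, 7}; that leaves 3.
For row 1, column 3: row 1 already has {1, 2, 3, 5, 6, 7}; that leaves 4.
At (row 4, col 3): row 4 already has {1, 2, 4, 5, 6, 7}, so the value is 3.

c = 6, b = 4, d = 5, k = 3, m = 3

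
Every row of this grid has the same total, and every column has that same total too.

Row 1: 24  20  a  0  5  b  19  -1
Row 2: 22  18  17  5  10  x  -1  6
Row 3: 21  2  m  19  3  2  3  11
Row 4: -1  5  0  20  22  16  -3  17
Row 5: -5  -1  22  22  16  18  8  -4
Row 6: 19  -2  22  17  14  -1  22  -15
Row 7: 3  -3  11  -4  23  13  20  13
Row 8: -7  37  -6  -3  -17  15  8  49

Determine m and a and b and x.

Rows 4 and 5 both sum to 76, so that's the common total.
Row 2 has 22 + 18 + 17 + 5 + 10 − 1 + 6 = 77; the blank must be 76 − 77 = -1.
Column 6 has -1 + 2 + 16 + 18 − 1 + 13 + 15 = 62; the blank must be 76 − 62 = 14.
Row 1 has 24 + 20 + 0 + 5 + 14 + 19 − 1 = 81; the blank must be 76 − 81 = -5.
Row 3 has 21 + 2 + 19 + 3 + 2 + 3 + 11 = 61; the blank must be 76 − 61 = 15.

m = 15, a = -5, b = 14, x = -1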